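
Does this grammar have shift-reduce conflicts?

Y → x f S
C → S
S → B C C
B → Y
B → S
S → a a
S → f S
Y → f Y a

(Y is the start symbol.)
Yes — I11: [B → Y .] vs [Y → f Y . a]

Augment with Y' → Y and build the canonical LR(0) collection (I0 = CLOSURE({[Y' → . Y]}), then GOTO on every symbol after a dot until no new states appear). It has 18 states:
  I0: { [Y → . f Y a], [Y → . x f S], [Y' → . Y] }  — shift
  I1: { [Y' → Y .] }  — accept
  I2: { [Y → . f Y a], [Y → . x f S], [Y → f . Y a] }  — shift
  I3: { [Y → x . f S] }  — shift
  I4: { [B → . S], [B → . Y], [S → . B C C], [S → . a a], [S → . f S], [Y → . f Y a], [Y → . x f S], [Y → x f . S] }  — shift
  I5: { [B → . S], [B → . Y], [C → . S], [S → . B C C], [S → . a a], [S → . f S], [S → B . C C], [Y → . f Y a], [Y → . x f S] }  — shift
  I6: { [B → S .], [Y → x f S .] }  — 2 reduces
  I7: { [B → Y .] }  — reduce
  I8: { [S → a . a] }  — shift
  I9: { [B → . S], [B → . Y], [S → . B C C], [S → . a a], [S → . f S], [S → f . S], [Y → . f Y a], [Y → . x f S], [Y → f . Y a] }  — shift
  I10: { [B → S .], [S → f S .] }  — 2 reduces
  I11: { [B → Y .], [Y → f Y . a] }  — shift, reduce
  I12: { [Y → f Y a .] }  — reduce
  I13: { [S → a a .] }  — reduce
  I14: { [B → . S], [B → . Y], [C → . S], [S → . B C C], [S → . a a], [S → . f S], [S → B C . C], [Y → . f Y a], [Y → . x f S] }  — shift
  I15: { [B → S .], [C → S .] }  — 2 reduces
  I16: { [S → B C C .] }  — reduce
  I17: { [Y → f Y . a] }  — shift

I11 contains reduce item [B → Y .] and shift item [Y → f Y . a] — shift-reduce conflict.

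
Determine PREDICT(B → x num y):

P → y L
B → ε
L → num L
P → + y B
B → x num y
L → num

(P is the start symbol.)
{ 'x' }

PREDICT(B → x num y) = (FIRST(RHS) \ {ε}) ∪ (FOLLOW(B) if ε ∈ FIRST(RHS), i.e. RHS ⇒* ε)
FIRST(x num y) = { 'x' }
ε ∉ FIRST(x num y), so FOLLOW(B) is not added.
PREDICT(B → x num y) = { 'x' }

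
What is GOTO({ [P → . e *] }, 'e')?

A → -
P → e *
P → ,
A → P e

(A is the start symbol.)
GOTO(I, 'e') = CLOSURE({ [A → αX.β] : [A → α.Xβ] ∈ I, X = 'e' })

Items with dot before 'e', with the dot advanced:
  [P → . e *] → [P → e . *]
Closure adds nothing (no advanced item has the dot before a non-terminal).

GOTO = { [P → e . *] }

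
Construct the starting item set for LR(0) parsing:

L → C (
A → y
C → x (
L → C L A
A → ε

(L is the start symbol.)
{ [C → . x (], [L → . C (], [L → . C L A], [L' → . L] }

First, augment the grammar with L' → L
I₀ = CLOSURE({ [L' → . L] }):
  [L' → . L] has the dot before L: add [L → . C (], [L → . C L A]
  [L → . C (] has the dot before C: add [C → . x (]
No further items can be added.

I₀ = { [C → . x (], [L → . C (], [L → . C L A], [L' → . L] }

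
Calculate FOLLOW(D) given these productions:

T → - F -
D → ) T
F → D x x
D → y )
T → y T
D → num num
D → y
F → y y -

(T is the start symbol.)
{ 'x' }

In F → D x x: D is followed by x x, add FIRST(x x) \ {ε} = { 'x' }

Taking the union: FOLLOW(D) = { 'x' }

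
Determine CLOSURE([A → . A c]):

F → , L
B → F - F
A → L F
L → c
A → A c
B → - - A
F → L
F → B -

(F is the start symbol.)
To compute CLOSURE, for each item [A → α.Bβ] where B is a non-terminal, add [B → .γ] for all productions B → γ; repeat for the newly added items until nothing changes.

Start with: [A → . A c]
  [A → . A c] has the dot before A: add [A → . L F]
  [A → . L F] has the dot before L: add [L → . c]
No further items can be added.

CLOSURE = { [A → . A c], [A → . L F], [L → . c] }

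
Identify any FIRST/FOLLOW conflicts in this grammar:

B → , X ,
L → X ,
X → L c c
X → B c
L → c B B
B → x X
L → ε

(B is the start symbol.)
A FIRST/FOLLOW conflict occurs when a non-terminal N has a nullable alternative N → β (β ⇒* ε) and another alternative N → α with FIRST(α) ∩ FOLLOW(N) ≠ ∅: on such a lookahead the parser cannot decide between expanding α and letting N vanish via β.

Nullable non-terminals: L.
FIRST sets used below: FIRST(X) = { ',', 'c', 'x' }

L: nullable alternative(s) L → ε; FOLLOW(L) = { 'c' }
  L → X ,: FIRST \ {ε} = { ',', 'c', 'x' } — overlaps FOLLOW(L) on { 'c' }: CONFLICT
  L → c B B: FIRST \ {ε} = { 'c' } — overlaps FOLLOW(L) on { 'c' }: CONFLICT
  L → ε: FIRST \ {ε} = { } — this is the only nullable alternative, skip

B, X have no nullable alternative, so no FIRST/FOLLOW check is needed there.

So the grammar has 2 FIRST/FOLLOW conflicts (marked CONFLICT above).

Answer: Yes. L → X ',' with FOLLOW(L) on { 'c' }; L → c B B with FOLLOW(L) on { 'c' }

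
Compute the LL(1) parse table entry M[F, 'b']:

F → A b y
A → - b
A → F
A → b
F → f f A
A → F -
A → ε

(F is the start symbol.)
F → A b y

To find M[F, 'b'], we find productions for F where 'b' is in the predict set (PREDICT(N → α) = (FIRST(α) \ {ε}) ∪ (FOLLOW(N) if α ⇒* ε)).

Relevant sets:
  FIRST(A) = { '-', 'b', 'f', ε }

F → A b y: PREDICT = { '-', 'b', 'f' }
  'b' is in predict set, so this production goes in M[F, 'b']
F → f f A: PREDICT = { 'f' }

M[F, 'b'] = F → A b y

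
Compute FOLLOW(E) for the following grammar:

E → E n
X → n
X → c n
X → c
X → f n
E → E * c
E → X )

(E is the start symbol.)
{ $, '*', 'n' }

To compute FOLLOW(E), find every occurrence of E on a right-hand side N → α E β: add FIRST(β) \ {ε}, and if β is empty or nullable also add FOLLOW(N). Iterate to a fixed point.

E is the start symbol, so $ ∈ FOLLOW(E).
In E → E n: E is followed by n, add FIRST(n) \ {ε} = { 'n' }
In E → E * c: E is followed by '*' c, add FIRST('*' c) \ {ε} = { '*' }

Taking the union: FOLLOW(E) = { $, '*', 'n' }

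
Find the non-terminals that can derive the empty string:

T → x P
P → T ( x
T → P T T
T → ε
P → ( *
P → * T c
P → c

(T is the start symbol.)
A non-terminal is nullable if it can derive ε (the empty string): either it has an ε-production, or it has a production whose right-hand side consists entirely of nullable non-terminals.

ε-productions: T → ε
So T is immediately nullable.
No further non-terminal can be added: every production for the remaining non-terminals contains a terminal or a non-nullable non-terminal.
Nullable = { 'T' }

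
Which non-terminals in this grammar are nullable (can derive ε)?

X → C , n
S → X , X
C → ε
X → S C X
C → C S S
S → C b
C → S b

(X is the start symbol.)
{ 'C' }

ε-productions: C → ε
So C is immediately nullable.
No further non-terminal can be added: every production for the remaining non-terminals contains a terminal or a non-nullable non-terminal.
Nullable = { 'C' }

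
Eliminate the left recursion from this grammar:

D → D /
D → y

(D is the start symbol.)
D → y D'
D' → / D'
D' → ε

D is directly left-recursive. The standard transformation for
  A → A α₁ | ... | A α_m | β₁ | ... | β_n
is
  A  → β₁ A' | ... | β_n A'
  A' → α₁ A' | ... | α_m A' | ε

D → y becomes D → y D'
D → D / becomes D' → / D'
Add D' → ε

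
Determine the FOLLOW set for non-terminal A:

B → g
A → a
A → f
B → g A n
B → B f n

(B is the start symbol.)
To compute FOLLOW(A), find every occurrence of A on a right-hand side N → α A β: add FIRST(β) \ {ε}, and if β is empty or nullable also add FOLLOW(N). Iterate to a fixed point.

In B → g A n: A is followed by n, add FIRST(n) \ {ε} = { 'n' }

Taking the union: FOLLOW(A) = { 'n' }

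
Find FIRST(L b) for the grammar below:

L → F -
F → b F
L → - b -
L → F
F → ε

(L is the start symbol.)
{ '-', 'b' }

FIRST sets of the non-terminals involved (from the grammar, by fixed-point iteration):
  FIRST(L) = { '-', 'b', ε }

To compute FIRST(L b), process the symbols left to right:
Symbol L is a non-terminal. Add FIRST(L) \ {ε} = { '-', 'b' }
L is nullable (ε ∈ FIRST(L)), continue to the next symbol.
Symbol b is a terminal. Add 'b' and stop.
FIRST(L b) = { '-', 'b' }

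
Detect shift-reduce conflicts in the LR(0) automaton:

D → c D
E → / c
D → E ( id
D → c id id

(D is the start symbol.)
Augment with D' → D and build the canonical LR(0) collection (I0 = CLOSURE({[D' → . D]}), then GOTO on every symbol after a dot until no new states appear). It has 11 states:
  I0: { [D → . E ( id], [D → . c D], [D → . c id id], [D' → . D], [E → . / c] }  — shift
  I1: { [E → / . c] }  — shift
  I2: { [D' → D .] }  — accept
  I3: { [D → E . ( id] }  — shift
  I4: { [D → . E ( id], [D → . c D], [D → . c id id], [D → c . D], [D → c . id id], [E → . / c] }  — shift
  I5: { [D → c D .] }  — reduce
  I6: { [D → c id . id] }  — shift
  I7: { [D → c id id .] }  — reduce
  I8: { [D → E ( . id] }  — shift
  I9: { [D → E ( id .] }  — reduce
  I10: { [E → / c .] }  — reduce

No state contains both a complete item and a shift item.

Answer: No shift-reduce conflicts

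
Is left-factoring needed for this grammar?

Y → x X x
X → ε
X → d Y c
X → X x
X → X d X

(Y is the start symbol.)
Yes, X has productions with common prefix 'X'

Left-factoring is needed when two productions for the same non-terminal
share a common prefix on the right-hand side.

Productions for X:
  X → ε
  X → d Y c
  X → X x
  X → X d X

Found common prefix 'X' in productions for X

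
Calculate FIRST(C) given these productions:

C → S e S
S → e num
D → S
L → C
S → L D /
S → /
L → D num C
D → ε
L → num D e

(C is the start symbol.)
FIRST sets of the other non-terminals involved (by the same procedure, iterated to a fixed point):
  FIRST(S) = { '/', 'e', 'num' }

From C → S e S:
  - S is a non-terminal: add FIRST(S) \ {ε} = { '/', 'e', 'num' }
    S is not nullable, so stop

Collecting: FIRST(C) = { '/', 'e', 'num' }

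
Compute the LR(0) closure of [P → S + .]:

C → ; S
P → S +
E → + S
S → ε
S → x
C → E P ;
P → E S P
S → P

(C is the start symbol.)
To compute CLOSURE, for each item [A → α.Bβ] where B is a non-terminal, add [B → .γ] for all productions B → γ; repeat for the newly added items until nothing changes.

Start with: [P → S + .]
The dot is at the end, so nothing is added.

CLOSURE = { [P → S + .] }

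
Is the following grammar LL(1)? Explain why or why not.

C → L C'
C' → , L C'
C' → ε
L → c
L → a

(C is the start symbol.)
Relevant sets:
  FOLLOW(C') = { $ }

For C':
  PREDICT(C' → ',' L C') = { ',' }
  PREDICT(C' → ε) = { $ }
For L:
  PREDICT(L → c) = { 'c' }
  PREDICT(L → a) = { 'a' }
C has a single production, so nothing to check there.

All predict sets are disjoint. The grammar IS LL(1).

Answer: Yes, the grammar is LL(1).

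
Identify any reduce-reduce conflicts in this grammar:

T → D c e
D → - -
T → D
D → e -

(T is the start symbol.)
A reduce-reduce conflict occurs when an LR(0) state has two complete items [A → α .] and [B → β .] — both call for a reduction, and with no lookahead the parser cannot choose between them.

Augment with T' → T and build the canonical LR(0) collection (I0 = CLOSURE({[T' → . T]}), then GOTO on every symbol after a dot until no new states appear). It has 9 states:
  I0: { [D → . - -], [D → . e -], [T → . D c e], [T → . D], [T' → . T] }  — shift
  I1: { [D → - . -] }  — shift
  I2: { [T → D . c e], [T → D .] }  — shift, reduce
  I3: { [T' → T .] }  — accept
  I4: { [D → e . -] }  — shift
  I5: { [D → e - .] }  — reduce
  I6: { [T → D c . e] }  — shift
  I7: { [T → D c e .] }  — reduce
  I8: { [D → - - .] }  — reduce

No state contains more than one complete item.

Answer: No reduce-reduce conflicts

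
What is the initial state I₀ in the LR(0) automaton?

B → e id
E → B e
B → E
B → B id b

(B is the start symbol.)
{ [B → . B id b], [B → . E], [B → . e id], [B' → . B], [E → . B e] }

First, augment the grammar with B' → B
I₀ = CLOSURE({ [B' → . B] }):
  [B' → . B] has the dot before B: add [B → . e id], [B → . E], [B → . B id b]
  [B → . E] has the dot before E: add [E → . B e]
No further items can be added.

I₀ = { [B → . B id b], [B → . E], [B → . e id], [B' → . B], [E → . B e] }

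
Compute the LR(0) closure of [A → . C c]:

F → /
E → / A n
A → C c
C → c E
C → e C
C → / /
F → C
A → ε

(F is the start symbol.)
{ [A → . C c], [C → . / /], [C → . c E], [C → . e C] }

To compute CLOSURE, for each item [A → α.Bβ] where B is a non-terminal, add [B → .γ] for all productions B → γ; repeat for the newly added items until nothing changes.

Start with: [A → . C c]
  [A → . C c] has the dot before C: add [C → . c E], [C → . e C], [C → . / /]
No further items can be added.

CLOSURE = { [A → . C c], [C → . / /], [C → . c E], [C → . e C] }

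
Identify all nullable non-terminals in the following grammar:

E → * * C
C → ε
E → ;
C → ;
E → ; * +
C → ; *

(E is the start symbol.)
{ 'C' }

A non-terminal is nullable if it can derive ε (the empty string): either it has an ε-production, or it has a production whose right-hand side consists entirely of nullable non-terminals.

ε-productions: C → ε
So C is immediately nullable.
No further non-terminal can be added: every production for the remaining non-terminals contains a terminal or a non-nullable non-terminal.
Nullable = { 'C' }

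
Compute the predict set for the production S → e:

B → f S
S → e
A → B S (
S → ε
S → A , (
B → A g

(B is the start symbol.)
{ 'e' }

PREDICT(S → e) = (FIRST(RHS) \ {ε}) ∪ (FOLLOW(S) if ε ∈ FIRST(RHS), i.e. RHS ⇒* ε)
FIRST(e) = { 'e' }
ε ∉ FIRST(e), so FOLLOW(S) is not added.
PREDICT(S → e) = { 'e' }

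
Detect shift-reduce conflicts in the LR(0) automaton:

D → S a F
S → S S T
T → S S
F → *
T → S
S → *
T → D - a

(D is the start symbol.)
A shift-reduce conflict occurs when an LR(0) state has both:
  - a complete (reduce) item [A → α .] (dot at the end), and
  - a shift item [B → β . c γ] (dot before a terminal).

Augment with D' → D and build the canonical LR(0) collection (I0 = CLOSURE({[D' → . D]}), then GOTO on every symbol after a dot until no new states appear). It has 14 states:
  I0: { [D → . S a F], [D' → . D], [S → . *], [S → . S S T] }  — shift
  I1: { [S → * .] }  — reduce
  I2: { [D' → D .] }  — accept
  I3: { [D → S . a F], [S → . *], [S → . S S T], [S → S . S T] }  — shift
  I4: { [D → . S a F], [S → . *], [S → . S S T], [S → S . S T], [S → S S . T], [T → . D - a], [T → . S S], [T → . S] }  — shift
  I5: { [D → S a . F], [F → . *] }  — shift
  I6: { [F → * .] }  — reduce
  I7: { [D → S a F .] }  — reduce
  I8: { [T → D . - a] }  — shift
  I9: { [D → . S a F], [D → S . a F], [S → . *], [S → . S S T], [S → S . S T], [S → S S . T], [T → . D - a], [T → . S S], [T → . S], [T → S . S], [T → S .] }  — shift, reduce
  I10: { [S → S S T .] }  — reduce
  I11: { [D → . S a F], [D → S . a F], [S → . *], [S → . S S T], [S → S . S T], [S → S S . T], [T → . D - a], [T → . S S], [T → . S], [T → S . S], [T → S .], [T → S S .] }  — shift, 2 reduces
  I12: { [T → D - . a] }  — shift
  I13: { [T → D - a .] }  — reduce

I9 contains reduce item [T → S .] and shift items [D → S . a F], [S → . *] — shift-reduce conflict.
I11 contains reduce items [T → S .], [T → S S .] and shift items [D → S . a F], [S → . *] — shift-reduce conflict.

Answer: Yes — I9: [T → S .] vs [D → S . a F]; I11: [T → S .] vs [D → S . a F]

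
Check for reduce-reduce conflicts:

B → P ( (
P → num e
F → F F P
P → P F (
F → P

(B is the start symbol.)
Yes — I10: [F → F F P .] vs [F → P .]

A reduce-reduce conflict occurs when an LR(0) state has two complete items [A → α .] and [B → β .] — both call for a reduction, and with no lookahead the parser cannot choose between them.

Augment with B' → B and build the canonical LR(0) collection (I0 = CLOSURE({[B' → . B]}), then GOTO on every symbol after a dot until no new states appear). It has 12 states:
  I0: { [B → . P ( (], [B' → . B], [P → . P F (], [P → . num e] }  — shift
  I1: { [B' → B .] }  — accept
  I2: { [B → P . ( (], [F → . F F P], [F → . P], [P → . P F (], [P → . num e], [P → P . F (] }  — shift
  I3: { [P → num . e] }  — shift
  I4: { [P → num e .] }  — reduce
  I5: { [B → P ( . (] }  — shift
  I6: { [F → . F F P], [F → . P], [F → F . F P], [P → . P F (], [P → . num e], [P → P F . (] }  — shift
  I7: { [F → . F F P], [F → . P], [F → P .], [P → . P F (], [P → . num e], [P → P . F (] }  — shift, reduce
  I8: { [P → P F ( .] }  — reduce
  I9: { [F → . F F P], [F → . P], [F → F . F P], [F → F F . P], [P → . P F (], [P → . num e] }  — shift
  I10: { [F → . F F P], [F → . P], [F → F F P .], [F → P .], [P → . P F (], [P → . num e], [P → P . F (] }  — shift, 2 reduces
  I11: { [B → P ( ( .] }  — reduce

I10 contains complete items [F → F F P .], [F → P .] — reduce-reduce conflict.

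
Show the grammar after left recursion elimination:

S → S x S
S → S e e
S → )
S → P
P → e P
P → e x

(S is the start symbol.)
S → ) S'
S → P S'
S' → x S S'
S' → e e S'
S' → ε
P → e P
P → e x

S is directly left-recursive. The standard transformation for
  A → A α₁ | ... | A α_m | β₁ | ... | β_n
is
  A  → β₁ A' | ... | β_n A'
  A' → α₁ A' | ... | α_m A' | ε

S → ) becomes S → ) S'
S → P becomes S → P S'
S → S x S becomes S' → x S S'
S → S e e becomes S' → e e S'
Add S' → ε

Productions for other non-terminals are unchanged:
  P → e P
  P → e x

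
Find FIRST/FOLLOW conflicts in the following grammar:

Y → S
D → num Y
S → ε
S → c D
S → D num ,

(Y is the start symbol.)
Yes. S → D num ',' with FOLLOW(S) on { 'num' }

A FIRST/FOLLOW conflict occurs when a non-terminal N has a nullable alternative N → β (β ⇒* ε) and another alternative N → α with FIRST(α) ∩ FOLLOW(N) ≠ ∅: on such a lookahead the parser cannot decide between expanding α and letting N vanish via β.

Nullable non-terminals: S, Y.
FIRST sets used below: FIRST(D) = { 'num' }

S: nullable alternative(s) S → ε; FOLLOW(S) = { $, 'num' }
  S → ε: FIRST \ {ε} = { } — this is the only nullable alternative, skip
  S → c D: FIRST \ {ε} = { 'c' } — disjoint from FOLLOW(S)
  S → D num ,: FIRST \ {ε} = { 'num' } — overlaps FOLLOW(S) on { 'num' }: CONFLICT
Y has a nullable alternative but only one production, so nothing to check.

D has no nullable alternative, so no FIRST/FOLLOW check is needed there.

So the grammar has 1 FIRST/FOLLOW conflict (marked CONFLICT above).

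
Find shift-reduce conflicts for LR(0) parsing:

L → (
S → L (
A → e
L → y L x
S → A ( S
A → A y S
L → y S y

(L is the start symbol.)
Augment with L' → L and build the canonical LR(0) collection (I0 = CLOSURE({[L' → . L]}), then GOTO on every symbol after a dot until no new states appear). It has 16 states:
  I0: { [L → . (], [L → . y L x], [L → . y S y], [L' → . L] }  — shift
  I1: { [L → ( .] }  — reduce
  I2: { [L' → L .] }  — accept
  I3: { [A → . A y S], [A → . e], [L → . (], [L → . y L x], [L → . y S y], [L → y . L x], [L → y . S y], [S → . A ( S], [S → . L (] }  — shift
  I4: { [A → A . y S], [S → A . ( S] }  — shift
  I5: { [L → y L . x], [S → L . (] }  — shift
  I6: { [L → y S . y] }  — shift
  I7: { [A → e .] }  — reduce
  I8: { [L → y S y .] }  — reduce
  I9: { [S → L ( .] }  — reduce
  I10: { [L → y L x .] }  — reduce
  I11: { [A → . A y S], [A → . e], [L → . (], [L → . y L x], [L → . y S y], [S → . A ( S], [S → . L (], [S → A ( . S] }  — shift
  I12: { [A → . A y S], [A → . e], [A → A y . S], [L → . (], [L → . y L x], [L → . y S y], [S → . A ( S], [S → . L (] }  — shift
  I13: { [S → L . (] }  — shift
  I14: { [A → A y S .] }  — reduce
  I15: { [S → A ( S .] }  — reduce

No state contains both a complete item and a shift item.

Answer: No shift-reduce conflicts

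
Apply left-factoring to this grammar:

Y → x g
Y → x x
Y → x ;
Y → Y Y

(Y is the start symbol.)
Y → x Y'
Y' → g
Y' → x
Y' → ;
Y → Y Y

Left-factoring transforms A → αβ₁ | αβ₂ into A → αA' and A' → β₁ | β₂
(α is the longest common prefix among the alternatives). Repeat until
no nonterminal has two alternatives with a common prefix.

Round 1: Y has alternatives sharing prefix 'x'. Introduce Y': Y → x Y'
  Add: Y' → g
  Add: Y' → x
  Add: Y' → ;

No remaining common prefixes — done.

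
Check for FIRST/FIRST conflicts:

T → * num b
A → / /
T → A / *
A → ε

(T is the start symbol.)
FIRST sets of the non-terminals at (or reachable through a nullable prefix from) the front of some alternative:
  FIRST(A) = { '/', ε }

Productions for T:
  T → * num b: FIRST = { '*' }
  T → A / *: FIRST = { '/' }
Productions for A:
  A → / /: FIRST = { '/' }
  A → ε: FIRST = { ε }

All alternatives of each non-terminal have pairwise disjoint FIRST sets.

Answer: No FIRST/FIRST conflicts.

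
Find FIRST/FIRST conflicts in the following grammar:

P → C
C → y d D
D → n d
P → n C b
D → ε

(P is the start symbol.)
No FIRST/FIRST conflicts.

FIRST sets of the non-terminals at (or reachable through a nullable prefix from) the front of some alternative:
  FIRST(C) = { 'y' }

Productions for P:
  P → C: FIRST = { 'y' }
  P → n C b: FIRST = { 'n' }
Productions for D:
  D → n d: FIRST = { 'n' }
  D → ε: FIRST = { ε }
C has only one production, so no FIRST/FIRST conflict is possible there.

All alternatives of each non-terminal have pairwise disjoint FIRST sets.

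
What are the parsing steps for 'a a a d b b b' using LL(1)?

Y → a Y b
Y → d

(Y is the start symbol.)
LL(1) parsing maintains a stack (initially the start symbol over $) and the input. At each step: if the stack top is a terminal, match it against the current input token; if it is a non-terminal N, replace it with the RHS of M[N, lookahead] (the unique production whose predict set contains the lookahead).

Stack is shown with the top on the left.

Stack        Input            Action
------------------------------------
Y $          a a a d b b b $  output Y → a Y b
a Y b $      a a a d b b b $  match 'a'
Y b $        a a d b b b $    output Y → a Y b
a Y b b $    a a d b b b $    match 'a'
Y b b $      a d b b b $      output Y → a Y b
a Y b b b $  a d b b b $      match 'a'
Y b b b $    d b b b $        output Y → d
d b b b $    d b b b $        match 'd'
b b b $      b b b $          match 'b'
b b $        b b $            match 'b'
b $          b $              match 'b'
$            $                accept

The string is accepted.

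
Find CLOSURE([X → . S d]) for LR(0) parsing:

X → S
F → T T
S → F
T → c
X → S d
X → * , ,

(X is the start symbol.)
{ [F → . T T], [S → . F], [T → . c], [X → . S d] }

To compute CLOSURE, for each item [A → α.Bβ] where B is a non-terminal, add [B → .γ] for all productions B → γ; repeat for the newly added items until nothing changes.

Start with: [X → . S d]
  [X → . S d] has the dot before S: add [S → . F]
  [S → . F] has the dot before F: add [F → . T T]
  [F → . T T] has the dot before T: add [T → . c]
No further items can be added.

CLOSURE = { [F → . T T], [S → . F], [T → . c], [X → . S d] }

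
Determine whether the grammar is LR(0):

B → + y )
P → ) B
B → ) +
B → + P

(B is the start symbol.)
Augment with B' → B and build the canonical LR(0) collection (I0 = CLOSURE({[B' → . B]}), then GOTO on every symbol after a dot until no new states appear). It has 10 states:
  I0: { [B → . ) +], [B → . + P], [B → . + y )], [B' → . B] }  — shift
  I1: { [B → ) . +] }  — shift
  I2: { [B → + . P], [B → + . y )], [P → . ) B] }  — shift
  I3: { [B' → B .] }  — accept
  I4: { [B → . ) +], [B → . + P], [B → . + y )], [P → ) . B] }  — shift
  I5: { [B → + P .] }  — reduce
  I6: { [B → + y . )] }  — shift
  I7: { [B → + y ) .] }  — reduce
  I8: { [P → ) B .] }  — reduce
  I9: { [B → ) + .] }  — reduce

Every state is either a pure shift/goto state or contains exactly one complete item and nothing to shift — no conflicts. The grammar is LR(0).

Answer: Yes, the grammar is LR(0)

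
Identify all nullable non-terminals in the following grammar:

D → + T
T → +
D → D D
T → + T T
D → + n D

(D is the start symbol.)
There are no ε-productions, so no non-terminal can derive ε.
No non-terminals are nullable.

Answer: None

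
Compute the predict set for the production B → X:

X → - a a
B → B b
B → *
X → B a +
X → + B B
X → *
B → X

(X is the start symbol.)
{ '*', '+', '-' }

PREDICT(B → X) = (FIRST(RHS) \ {ε}) ∪ (FOLLOW(B) if ε ∈ FIRST(RHS), i.e. RHS ⇒* ε)
FIRST(X) = { '*', '+', '-' }
FIRST(X) = { '*', '+', '-' }
ε ∉ FIRST(X), so FOLLOW(B) is not added.
PREDICT(B → X) = { '*', '+', '-' }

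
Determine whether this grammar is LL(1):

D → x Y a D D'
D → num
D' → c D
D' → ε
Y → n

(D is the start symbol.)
No. Predict set conflict for D': { 'c' }

Relevant sets:
  FOLLOW(D') = { $, 'c' }

For D:
  PREDICT(D → x Y a D D') = { 'x' }
  PREDICT(D → num) = { 'num' }
For D':
  PREDICT(D' → c D) = { 'c' }
  PREDICT(D' → ε) = { $, 'c' }
Y has a single production, so nothing to check there.

Conflict found: Predict set conflict for D': { 'c' }
The grammar is NOT LL(1).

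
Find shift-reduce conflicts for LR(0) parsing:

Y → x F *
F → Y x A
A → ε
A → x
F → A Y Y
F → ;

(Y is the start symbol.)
Yes — I2: [A → .] vs [A → . x]; I7: [A → .] vs [A → . x]; I8: [A → .] vs [A → . x]

Augment with Y' → Y and build the canonical LR(0) collection (I0 = CLOSURE({[Y' → . Y]}), then GOTO on every symbol after a dot until no new states appear). It has 14 states:
  I0: { [Y → . x F *], [Y' → . Y] }  — shift
  I1: { [Y' → Y .] }  — accept
  I2: { [A → . x], [A → .], [F → . ;], [F → . A Y Y], [F → . Y x A], [Y → . x F *], [Y → x . F *] }  — shift, reduce
  I3: { [F → ; .] }  — reduce
  I4: { [F → A . Y Y], [Y → . x F *] }  — shift
  I5: { [Y → x F . *] }  — shift
  I6: { [F → Y . x A] }  — shift
  I7: { [A → . x], [A → .], [A → x .], [F → . ;], [F → . A Y Y], [F → . Y x A], [Y → . x F *], [Y → x . F *] }  — shift, 2 reduces
  I8: { [A → . x], [A → .], [F → Y x . A] }  — shift, reduce
  I9: { [F → Y x A .] }  — reduce
  I10: { [A → x .] }  — reduce
  I11: { [Y → x F * .] }  — reduce
  I12: { [F → A Y . Y], [Y → . x F *] }  — shift
  I13: { [F → A Y Y .] }  — reduce

I2 contains reduce item [A → .] and shift items [A → . x], [F → . ;], [Y → . x F *] — shift-reduce conflict.
I7 contains reduce items [A → .], [A → x .] and shift items [A → . x], [F → . ;], [Y → . x F *] — shift-reduce conflict.
I8 contains reduce item [A → .] and shift item [A → . x] — shift-reduce conflict.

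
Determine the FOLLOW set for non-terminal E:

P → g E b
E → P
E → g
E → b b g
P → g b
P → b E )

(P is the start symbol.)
{ ')', 'b' }

To compute FOLLOW(E), find every occurrence of E on a right-hand side N → α E β: add FIRST(β) \ {ε}, and if β is empty or nullable also add FOLLOW(N). Iterate to a fixed point.

In P → g E b: E is followed by b, add FIRST(b) \ {ε} = { 'b' }
In P → b E ): E is followed by ')', add FIRST(')') \ {ε} = { ')' }

Taking the union: FOLLOW(E) = { ')', 'b' }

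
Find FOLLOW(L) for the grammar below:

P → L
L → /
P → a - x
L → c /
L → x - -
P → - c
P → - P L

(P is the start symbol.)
{ $, '/', 'c', 'x' }

To compute FOLLOW(L), find every occurrence of L on a right-hand side N → α L β: add FIRST(β) \ {ε}, and if β is empty or nullable also add FOLLOW(N). Iterate to a fixed point.

In P → L: L is at the end, add FOLLOW(P)
In P → - P L: L is at the end, add FOLLOW(P)

The FOLLOW sets referred to above (computed the same way, to a fixed point):
  FOLLOW(P) = { $, '/', 'c', 'x' }

Taking the union: FOLLOW(L) = { $, '/', 'c', 'x' }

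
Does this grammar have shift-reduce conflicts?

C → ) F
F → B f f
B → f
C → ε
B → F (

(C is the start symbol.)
A shift-reduce conflict occurs when an LR(0) state has both:
  - a complete (reduce) item [A → α .] (dot at the end), and
  - a shift item [B → β . c γ] (dot before a terminal).

Augment with C' → C and build the canonical LR(0) collection (I0 = CLOSURE({[C' → . C]}), then GOTO on every symbol after a dot until no new states appear). It has 9 states:
  I0: { [C → . ) F], [C → .], [C' → . C] }  — shift, reduce
  I1: { [B → . F (], [B → . f], [C → ) . F], [F → . B f f] }  — shift
  I2: { [C' → C .] }  — accept
  I3: { [F → B . f f] }  — shift
  I4: { [B → F . (], [C → ) F .] }  — shift, reduce
  I5: { [B → f .] }  — reduce
  I6: { [B → F ( .] }  — reduce
  I7: { [F → B f . f] }  — shift
  I8: { [F → B f f .] }  — reduce

I0 contains reduce item [C → .] and shift item [C → . ) F] — shift-reduce conflict.
I4 contains reduce item [C → ) F .] and shift item [B → F . (] — shift-reduce conflict.

Answer: Yes — I0: [C → .] vs [C → . ) F]; I4: [C → ) F .] vs [B → F . (]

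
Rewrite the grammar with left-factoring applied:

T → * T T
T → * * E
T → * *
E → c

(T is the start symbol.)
Left-factoring transforms A → αβ₁ | αβ₂ into A → αA' and A' → β₁ | β₂
(α is the longest common prefix among the alternatives). Repeat until
no nonterminal has two alternatives with a common prefix.

Round 1: T has alternatives sharing prefix '*'. Introduce T': T → * T'
  Add: T' → T T
  Add: T' → * E
  Add: T' → *

Round 2: T' has alternatives sharing prefix '*'. Introduce T'': T' → * T''
  Add: T'' → E
  Add: T'' → ε

No remaining common prefixes — done.

Resulting grammar:
T → * T'
T' → T T
T' → * T''
T'' → E
T'' → ε
E → c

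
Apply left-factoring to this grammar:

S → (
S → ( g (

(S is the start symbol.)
S → ( S'
S' → ε
S' → g (

Left-factoring transforms A → αβ₁ | αβ₂ into A → αA' and A' → β₁ | β₂
(α is the longest common prefix among the alternatives). Repeat until
no nonterminal has two alternatives with a common prefix.

Round 1: S has alternatives sharing prefix '('. Introduce S': S → ( S'
  Add: S' → ε
  Add: S' → g (

No remaining common prefixes — done.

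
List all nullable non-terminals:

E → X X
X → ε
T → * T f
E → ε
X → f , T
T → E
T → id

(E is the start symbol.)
ε-productions: X → ε, E → ε
So X, E are immediately nullable.
T → E: every symbol on the right is nullable, so T is nullable too.
Every non-terminal is now nullable.
Nullable = { 'E', 'T', 'X' }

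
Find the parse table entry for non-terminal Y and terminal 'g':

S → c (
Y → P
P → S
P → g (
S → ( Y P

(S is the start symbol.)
Y → P

To find M[Y, 'g'], we find productions for Y where 'g' is in the predict set (PREDICT(N → α) = (FIRST(α) \ {ε}) ∪ (FOLLOW(N) if α ⇒* ε)).

Relevant sets:
  FIRST(P) = { '(', 'c', 'g' }

Y → P: PREDICT = { '(', 'c', 'g' }
  'g' is in predict set, so this production goes in M[Y, 'g']

M[Y, 'g'] = Y → P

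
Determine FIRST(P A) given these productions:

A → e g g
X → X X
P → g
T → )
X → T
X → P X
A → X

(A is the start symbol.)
FIRST sets of the non-terminals involved (from the grammar, by fixed-point iteration):
  FIRST(P) = { 'g' }

To compute FIRST(P A), process the symbols left to right:
Symbol P is a non-terminal. Add FIRST(P) \ {ε} = { 'g' }
P is not nullable (ε ∉ FIRST(P)), so stop here.
FIRST(P A) = { 'g' }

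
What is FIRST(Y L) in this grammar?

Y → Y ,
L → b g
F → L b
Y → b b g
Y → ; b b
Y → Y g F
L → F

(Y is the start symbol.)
FIRST sets of the non-terminals involved (from the grammar, by fixed-point iteration):
  FIRST(Y) = { ';', 'b' }

To compute FIRST(Y L), process the symbols left to right:
Symbol Y is a non-terminal. Add FIRST(Y) \ {ε} = { ';', 'b' }
Y is not nullable (ε ∉ FIRST(Y)), so stop here.
FIRST(Y L) = { ';', 'b' }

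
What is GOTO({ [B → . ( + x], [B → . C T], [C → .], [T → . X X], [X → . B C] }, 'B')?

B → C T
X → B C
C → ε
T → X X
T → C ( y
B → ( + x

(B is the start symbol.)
{ [C → .], [X → B . C] }

GOTO(I, 'B') = CLOSURE({ [A → αX.β] : [A → α.Xβ] ∈ I, X = 'B' })

Items with dot before 'B', with the dot advanced:
  [X → . B C] → [X → B . C]
Closure of the advanced items:
  [X → B . C] has the dot before C: add [C → .]

GOTO = { [C → .], [X → B . C] }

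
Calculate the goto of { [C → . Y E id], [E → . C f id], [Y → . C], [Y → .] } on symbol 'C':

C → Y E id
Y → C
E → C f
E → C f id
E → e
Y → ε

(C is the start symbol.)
GOTO(I, 'C') = CLOSURE({ [A → αX.β] : [A → α.Xβ] ∈ I, X = 'C' })

Items with dot before 'C', with the dot advanced:
  [E → . C f id] → [E → C . f id]
  [Y → . C] → [Y → C .]
Closure adds nothing (no advanced item has the dot before a non-terminal).

GOTO = { [E → C . f id], [Y → C .] }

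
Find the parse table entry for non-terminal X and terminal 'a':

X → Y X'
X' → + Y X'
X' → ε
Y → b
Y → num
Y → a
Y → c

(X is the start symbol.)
X → Y X'

To find M[X, 'a'], we find productions for X where 'a' is in the predict set (PREDICT(N → α) = (FIRST(α) \ {ε}) ∪ (FOLLOW(N) if α ⇒* ε)).

Relevant sets:
  FIRST(Y) = { 'a', 'b', 'c', 'num' }

X → Y X': PREDICT = { 'a', 'b', 'c', 'num' }
  'a' is in predict set, so this production goes in M[X, 'a']

M[X, 'a'] = X → Y X'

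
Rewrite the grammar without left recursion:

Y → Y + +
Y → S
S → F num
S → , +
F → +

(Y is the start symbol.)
Y → S Y'
Y' → + + Y'
Y' → ε
S → F num
S → , +
F → +

Y is directly left-recursive. The standard transformation for
  A → A α₁ | ... | A α_m | β₁ | ... | β_n
is
  A  → β₁ A' | ... | β_n A'
  A' → α₁ A' | ... | α_m A' | ε

Y → S becomes Y → S Y'
Y → Y + + becomes Y' → + + Y'
Add Y' → ε

Productions for other non-terminals are unchanged:
  S → F num
  S → , +
  F → +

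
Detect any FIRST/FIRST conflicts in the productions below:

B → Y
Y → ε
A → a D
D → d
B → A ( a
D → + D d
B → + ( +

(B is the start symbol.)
A FIRST/FIRST conflict occurs when two productions N → α and N → β for the same non-terminal have FIRST(α) ∩ FIRST(β) ≠ ∅ (with ε ∈ FIRST of a nullable right-hand side, so two nullable alternatives also conflict).

FIRST sets of the non-terminals at (or reachable through a nullable prefix from) the front of some alternative:
  FIRST(Y) = { ε }
  FIRST(A) = { 'a' }

Productions for B:
  B → Y: FIRST = { ε }
  B → A ( a: FIRST = { 'a' }
  B → + ( +: FIRST = { '+' }
Productions for D:
  D → d: FIRST = { 'd' }
  D → + D d: FIRST = { '+' }
Y, A have only one production, so no FIRST/FIRST conflict is possible there.

All alternatives of each non-terminal have pairwise disjoint FIRST sets.

Answer: No FIRST/FIRST conflicts.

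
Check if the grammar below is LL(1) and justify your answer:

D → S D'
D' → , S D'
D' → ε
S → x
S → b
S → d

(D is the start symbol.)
Yes, the grammar is LL(1).

A grammar is LL(1) if for each non-terminal N with multiple productions, the predict sets of those productions are pairwise disjoint, where PREDICT(N → α) = (FIRST(α) \ {ε}) ∪ (FOLLOW(N) if α ⇒* ε).

Relevant sets:
  FOLLOW(D') = { $ }

For D':
  PREDICT(D' → ',' S D') = { ',' }
  PREDICT(D' → ε) = { $ }
For S:
  PREDICT(S → x) = { 'x' }
  PREDICT(S → b) = { 'b' }
  PREDICT(S → d) = { 'd' }
D has a single production, so nothing to check there.

All predict sets are disjoint. The grammar IS LL(1).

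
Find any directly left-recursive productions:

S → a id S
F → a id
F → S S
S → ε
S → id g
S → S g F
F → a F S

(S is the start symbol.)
S → a id S: starts with a
F → a id: starts with a
F → S S: starts with S
S → ε: starts with ε
S → id g: starts with id
S → S g F: LEFT RECURSIVE (starts with S)
F → a F S: starts with a

The grammar has direct left recursion on: S.

Answer: Yes, S is left-recursive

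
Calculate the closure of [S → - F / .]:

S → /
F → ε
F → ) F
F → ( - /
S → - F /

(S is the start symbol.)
{ [S → - F / .] }

Start with: [S → - F / .]
The dot is at the end, so nothing is added.

CLOSURE = { [S → - F / .] }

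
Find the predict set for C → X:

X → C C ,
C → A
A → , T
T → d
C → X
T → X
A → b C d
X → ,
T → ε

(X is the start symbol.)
{ ',', 'b' }

PREDICT(C → X) = (FIRST(RHS) \ {ε}) ∪ (FOLLOW(C) if ε ∈ FIRST(RHS), i.e. RHS ⇒* ε)
FIRST(X) = { ',', 'b' }
FIRST(X) = { ',', 'b' }
ε ∉ FIRST(X), so FOLLOW(C) is not added.
PREDICT(C → X) = { ',', 'b' }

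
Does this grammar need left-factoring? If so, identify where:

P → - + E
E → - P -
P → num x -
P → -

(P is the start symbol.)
Yes, P has productions with common prefix '-'

Left-factoring is needed when two productions for the same non-terminal
share a common prefix on the right-hand side.

Productions for P:
  P → - + E
  P → num x -
  P → -

Found common prefix '-' in productions for P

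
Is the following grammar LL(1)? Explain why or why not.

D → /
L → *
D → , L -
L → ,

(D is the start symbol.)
A grammar is LL(1) if for each non-terminal N with multiple productions, the predict sets of those productions are pairwise disjoint, where PREDICT(N → α) = (FIRST(α) \ {ε}) ∪ (FOLLOW(N) if α ⇒* ε).

For D:
  PREDICT(D → '/') = { '/' }
  PREDICT(D → ',' L '-') = { ',' }
For L:
  PREDICT(L → '*') = { '*' }
  PREDICT(L → ',') = { ',' }

All predict sets are disjoint. The grammar IS LL(1).

Answer: Yes, the grammar is LL(1).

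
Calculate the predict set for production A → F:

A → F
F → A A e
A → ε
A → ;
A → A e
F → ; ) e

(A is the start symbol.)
{ ';', 'e' }

PREDICT(A → F) = (FIRST(RHS) \ {ε}) ∪ (FOLLOW(A) if ε ∈ FIRST(RHS), i.e. RHS ⇒* ε)
FIRST(F) = { ';', 'e' }
FIRST(F) = { ';', 'e' }
ε ∉ FIRST(F), so FOLLOW(A) is not added.
PREDICT(A → F) = { ';', 'e' }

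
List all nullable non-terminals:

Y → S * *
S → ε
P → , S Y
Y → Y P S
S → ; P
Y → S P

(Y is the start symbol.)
ε-productions: S → ε
So S is immediately nullable.
No further non-terminal can be added: every production for the remaining non-terminals contains a terminal or a non-nullable non-terminal.
Nullable = { 'S' }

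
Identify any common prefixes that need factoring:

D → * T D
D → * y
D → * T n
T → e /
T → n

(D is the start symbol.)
Yes, D has productions with common prefix '*'

Left-factoring is needed when two productions for the same non-terminal
share a common prefix on the right-hand side.

Productions for D:
  D → * T D
  D → * y
  D → * T n
Productions for T:
  T → e /
  T → n

Found common prefix '*' in productions for D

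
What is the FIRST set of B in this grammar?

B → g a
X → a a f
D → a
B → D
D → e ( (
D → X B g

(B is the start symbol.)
To compute FIRST(B), examine every production with B on the left-hand side, reading each right-hand side left to right until a non-nullable symbol is reached.

FIRST sets of the other non-terminals involved (by the same procedure, iterated to a fixed point):
  FIRST(D) = { 'a', 'e' }

From B → g a:
  - g is a terminal: add 'g' and stop
From B → D:
  - D is a non-terminal: add FIRST(D) \ {ε} = { 'a', 'e' }
    D is not nullable, so stop

Collecting: FIRST(B) = { 'a', 'e', 'g' }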